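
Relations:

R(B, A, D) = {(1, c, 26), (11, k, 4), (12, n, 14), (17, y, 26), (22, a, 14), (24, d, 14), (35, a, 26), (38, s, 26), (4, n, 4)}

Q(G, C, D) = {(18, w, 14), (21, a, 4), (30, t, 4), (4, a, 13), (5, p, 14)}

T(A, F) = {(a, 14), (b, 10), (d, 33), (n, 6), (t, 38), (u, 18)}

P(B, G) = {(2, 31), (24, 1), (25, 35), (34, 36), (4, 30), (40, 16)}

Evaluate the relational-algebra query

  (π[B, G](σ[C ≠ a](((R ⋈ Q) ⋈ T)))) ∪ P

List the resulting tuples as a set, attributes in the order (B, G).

{(12, 18), (12, 5), (2, 31), (22, 18), (22, 5), (24, 1), (24, 18), (24, 5), (25, 35), (34, 36), (4, 30), (40, 16)}

Natural join on D: {(11, k, 4, 21, a), (11, k, 4, 30, t), (12, n, 14, 18, w), (12, n, 14, 5, p), (22, a, 14, 18, w), (22, a, 14, 5, p), (24, d, 14, 18, w), (24, d, 14, 5, p), (4, n, 4, 21, a), (4, n, 4, 30, t)}
Natural join on A: {(12, n, 14, 18, w, 6), (12, n, 14, 5, p, 6), (22, a, 14, 18, w, 14), (22, a, 14, 5, p, 14), (24, d, 14, 18, w, 33), (24, d, 14, 5, p, 33), (4, n, 4, 21, a, 6), (4, n, 4, 30, t, 6)}
Apply σ_{C ≠ a}; surviving tuples: {(12, n, 14, 18, w, 6), (12, n, 14, 5, p, 6), (22, a, 14, 18, w, 14), (22, a, 14, 5, p, 14), (24, d, 14, 18, w, 33), (24, d, 14, 5, p, 33), (4, n, 4, 30, t, 6)}
Keep only column(s) B, G: {(12, 18), (12, 5), (22, 18), (22, 5), (24, 18), (24, 5), (4, 30)}
Union: {(12, 18), (12, 5), (22, 18), (22, 5), (24, 18), (24, 5), (4, 30)} with {(2, 31), (24, 1), (25, 35), (34, 36), (4, 30), (40, 16)} → {(12, 18), (12, 5), (2, 31), (22, 18), (22, 5), (24, 1), (24, 18), (24, 5), (25, 35), (34, 36), (4, 30), (40, 16)}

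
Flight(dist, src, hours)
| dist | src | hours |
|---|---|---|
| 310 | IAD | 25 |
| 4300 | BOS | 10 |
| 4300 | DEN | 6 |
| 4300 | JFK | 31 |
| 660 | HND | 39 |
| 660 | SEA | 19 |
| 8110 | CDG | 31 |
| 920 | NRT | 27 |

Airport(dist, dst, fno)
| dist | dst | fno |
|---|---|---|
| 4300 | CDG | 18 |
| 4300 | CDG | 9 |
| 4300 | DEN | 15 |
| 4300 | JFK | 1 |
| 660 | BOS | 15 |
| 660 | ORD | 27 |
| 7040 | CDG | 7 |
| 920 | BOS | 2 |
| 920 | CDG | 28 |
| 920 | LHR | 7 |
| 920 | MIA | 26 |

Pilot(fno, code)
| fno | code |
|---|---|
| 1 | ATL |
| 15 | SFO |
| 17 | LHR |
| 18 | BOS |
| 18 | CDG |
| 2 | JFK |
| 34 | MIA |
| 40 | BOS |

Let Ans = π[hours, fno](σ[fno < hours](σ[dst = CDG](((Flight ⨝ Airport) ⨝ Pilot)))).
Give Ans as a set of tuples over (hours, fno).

{(31, 18)}

Joining Flight and Airport on dist yields {(4300, BOS, 10, CDG, 18), (4300, BOS, 10, CDG, 9), (4300, BOS, 10, DEN, 15), (4300, BOS, 10, JFK, 1), (4300, DEN, 6, CDG, 18), (4300, DEN, 6, CDG, 9), (4300, DEN, 6, DEN, 15), (4300, DEN, 6, JFK, 1), (4300, JFK, 31, CDG, 18), (4300, JFK, 31, CDG, 9), (4300, JFK, 31, DEN, 15), (4300, JFK, 31, JFK, 1), (660, HND, 39, BOS, 15), (660, HND, 39, ORD, 27), (660, SEA, 19, BOS, 15), (660, SEA, 19, ORD, 27), (920, NRT, 27, BOS, 2), (920, NRT, 27, CDG, 28), (920, NRT, 27, LHR, 7), (920, NRT, 27, MIA, 26)}.
Joining (Flight ⨝ Airport) and Pilot on fno yields {(4300, BOS, 10, CDG, 18, BOS), (4300, BOS, 10, CDG, 18, CDG), (4300, BOS, 10, DEN, 15, SFO), (4300, BOS, 10, JFK, 1, ATL), (4300, DEN, 6, CDG, 18, BOS), (4300, DEN, 6, CDG, 18, CDG), (4300, DEN, 6, DEN, 15, SFO), (4300, DEN, 6, JFK, 1, ATL), (4300, JFK, 31, CDG, 18, BOS), (4300, JFK, 31, CDG, 18, CDG), (4300, JFK, 31, DEN, 15, SFO), (4300, JFK, 31, JFK, 1, ATL), (660, HND, 39, BOS, 15, SFO), (660, SEA, 19, BOS, 15, SFO), (920, NRT, 27, BOS, 2, JFK)}.
Selection dst = CDG: {(4300, BOS, 10, CDG, 18, BOS), (4300, BOS, 10, CDG, 18, CDG), (4300, DEN, 6, CDG, 18, BOS), (4300, DEN, 6, CDG, 18, CDG), (4300, JFK, 31, CDG, 18, BOS), (4300, JFK, 31, CDG, 18, CDG)}
Selection fno < hours: {(4300, JFK, 31, CDG, 18, BOS), (4300, JFK, 31, CDG, 18, CDG)}
π_{hours, fno} gives {(31, 18)} (1 duplicate(s) eliminated).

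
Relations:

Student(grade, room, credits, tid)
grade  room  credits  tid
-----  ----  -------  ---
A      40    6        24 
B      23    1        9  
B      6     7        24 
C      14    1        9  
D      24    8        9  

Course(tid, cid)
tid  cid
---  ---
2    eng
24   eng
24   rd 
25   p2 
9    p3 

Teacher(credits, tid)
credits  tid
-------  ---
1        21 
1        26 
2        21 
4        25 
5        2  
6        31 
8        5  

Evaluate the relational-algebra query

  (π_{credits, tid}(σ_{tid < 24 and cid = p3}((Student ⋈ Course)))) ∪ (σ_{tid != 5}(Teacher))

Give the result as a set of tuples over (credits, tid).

{(1, 21), (1, 26), (1, 9), (2, 21), (4, 25), (5, 2), (6, 31), (8, 9)}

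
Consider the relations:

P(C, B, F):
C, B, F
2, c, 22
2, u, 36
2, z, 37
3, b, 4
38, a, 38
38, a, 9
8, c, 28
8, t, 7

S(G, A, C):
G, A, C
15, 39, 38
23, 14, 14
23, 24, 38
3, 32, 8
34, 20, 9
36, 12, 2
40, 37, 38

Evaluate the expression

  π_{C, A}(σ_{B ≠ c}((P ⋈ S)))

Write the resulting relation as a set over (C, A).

Natural join on C: {(2, c, 22, 36, 12), (2, u, 36, 36, 12), (2, z, 37, 36, 12), (38, a, 38, 15, 39), (38, a, 38, 23, 24), (38, a, 38, 40, 37), (38, a, 9, 15, 39), (38, a, 9, 23, 24), (38, a, 9, 40, 37), (8, c, 28, 3, 32), (8, t, 7, 3, 32)}
Filtering on B ≠ c leaves {(2, u, 36, 36, 12), (2, z, 37, 36, 12), (38, a, 38, 15, 39), (38, a, 38, 23, 24), (38, a, 38, 40, 37), (38, a, 9, 15, 39), (38, a, 9, 23, 24), (38, a, 9, 40, 37), (8, t, 7, 3, 32)}.
π_{C, A} gives {(2, 12), (38, 24), (38, 37), (38, 39), (8, 32)} (4 duplicate(s) eliminated).

{(2, 12), (38, 24), (38, 37), (38, 39), (8, 32)}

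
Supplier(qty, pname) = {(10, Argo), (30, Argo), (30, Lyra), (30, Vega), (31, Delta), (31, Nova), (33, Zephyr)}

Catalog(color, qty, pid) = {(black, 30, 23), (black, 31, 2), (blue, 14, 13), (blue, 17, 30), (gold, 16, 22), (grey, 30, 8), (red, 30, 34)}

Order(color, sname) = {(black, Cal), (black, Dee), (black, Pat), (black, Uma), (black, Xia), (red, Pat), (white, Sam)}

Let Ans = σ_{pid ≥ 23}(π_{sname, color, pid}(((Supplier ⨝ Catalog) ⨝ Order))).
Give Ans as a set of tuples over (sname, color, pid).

Supplier ⋈ Catalog (natural join on qty): {(30, Argo, black, 23), (30, Argo, grey, 8), (30, Argo, red, 34), (30, Lyra, black, 23), (30, Lyra, grey, 8), (30, Lyra, red, 34), (30, Vega, black, 23), (30, Vega, grey, 8), (30, Vega, red, 34), (31, Delta, black, 2), (31, Nova, black, 2)}
(Supplier ⨝ Catalog) ⋈ Order (natural join on color): {(30, Argo, black, 23, Cal), (30, Argo, black, 23, Dee), (30, Argo, black, 23, Pat), (30, Argo, black, 23, Uma), (30, Argo, black, 23, Xia), (30, Argo, red, 34, Pat), (30, Lyra, black, 23, Cal), (30, Lyra, black, 23, Dee), (30, Lyra, black, 23, Pat), (30, Lyra, black, 23, Uma), (30, Lyra, black, 23, Xia), (30, Lyra, red, 34, Pat), (30, Vega, black, 23, Cal), (30, Vega, black, 23, Dee), (30, Vega, black, 23, Pat), (30, Vega, black, 23, Uma), (30, Vega, black, 23, Xia), (30, Vega, red, 34, Pat), (31, Delta, black, 2, Cal), (31, Delta, black, 2, Dee), (31, Delta, black, 2, Pat), (31, Delta, black, 2, Uma), (31, Delta, black, 2, Xia), (31, Nova, black, 2, Cal), (31, Nova, black, 2, Dee), (31, Nova, black, 2, Pat), (31, Nova, black, 2, Uma), (31, Nova, black, 2, Xia)}
π_{sname, color, pid} gives {(Cal, black, 2), (Cal, black, 23), (Dee, black, 2), (Dee, black, 23), (Pat, black, 2), (Pat, black, 23), (Pat, red, 34), (Uma, black, 2), (Uma, black, 23), (Xia, black, 2), (Xia, black, 23)} (17 duplicate(s) eliminated).
σ[pid ≥ 23]: keep tuples satisfying pid ≥ 23 → {(Cal, black, 23), (Dee, black, 23), (Pat, black, 23), (Pat, red, 34), (Uma, black, 23), (Xia, black, 23)}

{(Cal, black, 23), (Dee, black, 23), (Pat, black, 23), (Pat, red, 34), (Uma, black, 23), (Xia, black, 23)}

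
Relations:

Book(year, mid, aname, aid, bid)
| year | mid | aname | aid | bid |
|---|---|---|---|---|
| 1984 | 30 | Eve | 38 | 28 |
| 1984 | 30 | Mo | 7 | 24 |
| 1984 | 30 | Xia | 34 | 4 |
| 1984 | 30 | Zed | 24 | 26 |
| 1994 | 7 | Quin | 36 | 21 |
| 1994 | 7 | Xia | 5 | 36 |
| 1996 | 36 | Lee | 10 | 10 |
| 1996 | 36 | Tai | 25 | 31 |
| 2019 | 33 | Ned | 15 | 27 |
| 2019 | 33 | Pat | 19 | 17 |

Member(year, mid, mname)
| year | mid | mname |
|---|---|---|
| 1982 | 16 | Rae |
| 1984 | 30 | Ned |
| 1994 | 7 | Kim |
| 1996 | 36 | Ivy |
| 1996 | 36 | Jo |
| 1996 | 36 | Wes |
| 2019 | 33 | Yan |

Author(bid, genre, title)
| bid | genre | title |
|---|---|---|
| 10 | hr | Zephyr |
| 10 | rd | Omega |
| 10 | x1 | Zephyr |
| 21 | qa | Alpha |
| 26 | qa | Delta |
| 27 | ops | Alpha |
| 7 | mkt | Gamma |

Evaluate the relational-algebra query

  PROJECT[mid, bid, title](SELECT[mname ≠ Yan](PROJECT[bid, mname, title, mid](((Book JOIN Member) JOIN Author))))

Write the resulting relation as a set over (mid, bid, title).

Joining Book and Member on year, mid yields {(1984, 30, Eve, 38, 28, Ned), (1984, 30, Mo, 7, 24, Ned), (1984, 30, Xia, 34, 4, Ned), (1984, 30, Zed, 24, 26, Ned), (1994, 7, Quin, 36, 21, Kim), (1994, 7, Xia, 5, 36, Kim), (1996, 36, Lee, 10, 10, Ivy), (1996, 36, Lee, 10, 10, Jo), (1996, 36, Lee, 10, 10, Wes), (1996, 36, Tai, 25, 31, Ivy), (1996, 36, Tai, 25, 31, Jo), (1996, 36, Tai, 25, 31, Wes), (2019, 33, Ned, 15, 27, Yan), (2019, 33, Pat, 19, 17, Yan)}.
Joining (Book JOIN Member) and Author on bid yields {(1984, 30, Zed, 24, 26, Ned, qa, Delta), (1994, 7, Quin, 36, 21, Kim, qa, Alpha), (1996, 36, Lee, 10, 10, Ivy, hr, Zephyr), (1996, 36, Lee, 10, 10, Ivy, rd, Omega), (1996, 36, Lee, 10, 10, Ivy, x1, Zephyr), (1996, 36, Lee, 10, 10, Jo, hr, Zephyr), (1996, 36, Lee, 10, 10, Jo, rd, Omega), (1996, 36, Lee, 10, 10, Jo, x1, Zephyr), (1996, 36, Lee, 10, 10, Wes, hr, Zephyr), (1996, 36, Lee, 10, 10, Wes, rd, Omega), (1996, 36, Lee, 10, 10, Wes, x1, Zephyr), (2019, 33, Ned, 15, 27, Yan, ops, Alpha)}.
Keep only column(s) bid, mname, title, mid (3 duplicate(s) eliminated): {(10, Ivy, Omega, 36), (10, Ivy, Zephyr, 36), (10, Jo, Omega, 36), (10, Jo, Zephyr, 36), (10, Wes, Omega, 36), (10, Wes, Zephyr, 36), (21, Kim, Alpha, 7), (26, Ned, Delta, 30), (27, Yan, Alpha, 33)}
Filtering on mname ≠ Yan leaves {(10, Ivy, Omega, 36), (10, Ivy, Zephyr, 36), (10, Jo, Omega, 36), (10, Jo, Zephyr, 36), (10, Wes, Omega, 36), (10, Wes, Zephyr, 36), (21, Kim, Alpha, 7), (26, Ned, Delta, 30)}.
Keep only column(s) mid, bid, title (4 duplicate(s) eliminated): {(30, 26, Delta), (36, 10, Omega), (36, 10, Zephyr), (7, 21, Alpha)}

{(30, 26, Delta), (36, 10, Omega), (36, 10, Zephyr), (7, 21, Alpha)}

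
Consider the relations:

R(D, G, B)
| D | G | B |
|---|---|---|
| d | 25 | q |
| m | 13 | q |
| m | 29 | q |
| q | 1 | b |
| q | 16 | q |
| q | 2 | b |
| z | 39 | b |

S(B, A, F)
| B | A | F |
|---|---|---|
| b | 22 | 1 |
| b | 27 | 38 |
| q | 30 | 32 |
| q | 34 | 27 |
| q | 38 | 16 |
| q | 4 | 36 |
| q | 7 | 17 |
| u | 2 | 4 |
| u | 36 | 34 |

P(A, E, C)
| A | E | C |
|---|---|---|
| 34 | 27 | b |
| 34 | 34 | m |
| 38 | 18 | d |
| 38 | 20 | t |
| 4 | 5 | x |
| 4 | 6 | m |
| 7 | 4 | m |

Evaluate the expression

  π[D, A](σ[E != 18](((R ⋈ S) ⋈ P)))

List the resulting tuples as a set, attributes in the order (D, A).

{(d, 34), (d, 38), (d, 4), (d, 7), (m, 34), (m, 38), (m, 4), (m, 7), (q, 34), (q, 38), (q, 4), (q, 7)}

R ⋈ S (natural join on B): {(d, 25, q, 30, 32), (d, 25, q, 34, 27), (d, 25, q, 38, 16), (d, 25, q, 4, 36), (d, 25, q, 7, 17), (m, 13, q, 30, 32), (m, 13, q, 34, 27), (m, 13, q, 38, 16), (m, 13, q, 4, 36), (m, 13, q, 7, 17), (m, 29, q, 30, 32), (m, 29, q, 34, 27), (m, 29, q, 38, 16), (m, 29, q, 4, 36), (m, 29, q, 7, 17), (q, 1, b, 22, 1), (q, 1, b, 27, 38), (q, 16, q, 30, 32), (q, 16, q, 34, 27), (q, 16, q, 38, 16), (q, 16, q, 4, 36), (q, 16, q, 7, 17), (q, 2, b, 22, 1), (q, 2, b, 27, 38), (z, 39, b, 22, 1), (z, 39, b, 27, 38)}
(R ⋈ S) ⋈ P (natural join on A): {(d, 25, q, 34, 27, 27, b), (d, 25, q, 34, 27, 34, m), (d, 25, q, 38, 16, 18, d), (d, 25, q, 38, 16, 20, t), (d, 25, q, 4, 36, 5, x), (d, 25, q, 4, 36, 6, m), (d, 25, q, 7, 17, 4, m), (m, 13, q, 34, 27, 27, b), (m, 13, q, 34, 27, 34, m), (m, 13, q, 38, 16, 18, d), (m, 13, q, 38, 16, 20, t), (m, 13, q, 4, 36, 5, x), (m, 13, q, 4, 36, 6, m), (m, 13, q, 7, 17, 4, m), (m, 29, q, 34, 27, 27, b), (m, 29, q, 34, 27, 34, m), (m, 29, q, 38, 16, 18, d), (m, 29, q, 38, 16, 20, t), (m, 29, q, 4, 36, 5, x), (m, 29, q, 4, 36, 6, m), (m, 29, q, 7, 17, 4, m), (q, 16, q, 34, 27, 27, b), (q, 16, q, 34, 27, 34, m), (q, 16, q, 38, 16, 18, d), (q, 16, q, 38, 16, 20, t), (q, 16, q, 4, 36, 5, x), (q, 16, q, 4, 36, 6, m), (q, 16, q, 7, 17, 4, m)}
Filtering on E != 18 leaves {(d, 25, q, 34, 27, 27, b), (d, 25, q, 34, 27, 34, m), (d, 25, q, 38, 16, 20, t), (d, 25, q, 4, 36, 5, x), (d, 25, q, 4, 36, 6, m), (d, 25, q, 7, 17, 4, m), (m, 13, q, 34, 27, 27, b), (m, 13, q, 34, 27, 34, m), (m, 13, q, 38, 16, 20, t), (m, 13, q, 4, 36, 5, x), (m, 13, q, 4, 36, 6, m), (m, 13, q, 7, 17, 4, m), (m, 29, q, 34, 27, 27, b), (m, 29, q, 34, 27, 34, m), (m, 29, q, 38, 16, 20, t), (m, 29, q, 4, 36, 5, x), (m, 29, q, 4, 36, 6, m), (m, 29, q, 7, 17, 4, m), (q, 16, q, 34, 27, 27, b), (q, 16, q, 34, 27, 34, m), (q, 16, q, 38, 16, 20, t), (q, 16, q, 4, 36, 5, x), (q, 16, q, 4, 36, 6, m), (q, 16, q, 7, 17, 4, m)}.
Projecting to D, A (12 duplicate(s) eliminated): {(d, 34), (d, 38), (d, 4), (d, 7), (m, 34), (m, 38), (m, 4), (m, 7), (q, 34), (q, 38), (q, 4), (q, 7)}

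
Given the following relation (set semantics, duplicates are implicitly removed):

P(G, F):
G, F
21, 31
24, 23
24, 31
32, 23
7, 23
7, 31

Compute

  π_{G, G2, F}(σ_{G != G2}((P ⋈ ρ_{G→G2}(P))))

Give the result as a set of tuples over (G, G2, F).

{(21, 24, 31), (21, 7, 31), (24, 21, 31), (24, 32, 23), (24, 7, 23), (24, 7, 31), (32, 24, 23), (32, 7, 23), (7, 21, 31), (7, 24, 23), (7, 24, 31), (7, 32, 23)}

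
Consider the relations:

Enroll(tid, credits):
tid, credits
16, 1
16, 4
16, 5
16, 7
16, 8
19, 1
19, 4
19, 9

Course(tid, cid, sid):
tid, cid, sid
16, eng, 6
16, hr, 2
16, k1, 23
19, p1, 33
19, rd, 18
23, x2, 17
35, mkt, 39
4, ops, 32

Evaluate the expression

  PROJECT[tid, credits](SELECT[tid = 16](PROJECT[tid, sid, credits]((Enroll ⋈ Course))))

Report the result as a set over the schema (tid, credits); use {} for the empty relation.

{(16, 1), (16, 4), (16, 5), (16, 7), (16, 8)}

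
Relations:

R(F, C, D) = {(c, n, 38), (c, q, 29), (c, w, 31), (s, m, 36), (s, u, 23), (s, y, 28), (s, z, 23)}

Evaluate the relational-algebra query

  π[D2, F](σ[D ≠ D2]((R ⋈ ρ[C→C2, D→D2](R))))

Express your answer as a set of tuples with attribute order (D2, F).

{(23, s), (28, s), (29, c), (31, c), (36, s), (38, c)}

ρ[C→C2, D→D2]: schema becomes (F, C2, D2); tuples unchanged.
R ⋈ ρ[C→C2, D→D2](R) (natural join on F): {(c, n, 38, n, 38), (c, n, 38, q, 29), (c, n, 38, w, 31), (c, q, 29, n, 38), (c, q, 29, q, 29), (c, q, 29, w, 31), (c, w, 31, n, 38), (c, w, 31, q, 29), (c, w, 31, w, 31), (s, m, 36, m, 36), (s, m, 36, u, 23), (s, m, 36, y, 28), (s, m, 36, z, 23), (s, u, 23, m, 36), (s, u, 23, u, 23), (s, u, 23, y, 28), (s, u, 23, z, 23), (s, y, 28, m, 36), (s, y, 28, u, 23), (s, y, 28, y, 28), (s, y, 28, z, 23), (s, z, 23, m, 36), (s, z, 23, u, 23), (s, z, 23, y, 28), (s, z, 23, z, 23)}
σ[D ≠ D2]: keep tuples satisfying D ≠ D2 → {(c, n, 38, q, 29), (c, n, 38, w, 31), (c, q, 29, n, 38), (c, q, 29, w, 31), (c, w, 31, n, 38), (c, w, 31, q, 29), (s, m, 36, u, 23), (s, m, 36, y, 28), (s, m, 36, z, 23), (s, u, 23, m, 36), (s, u, 23, y, 28), (s, y, 28, m, 36), (s, y, 28, u, 23), (s, y, 28, z, 23), (s, z, 23, m, 36), (s, z, 23, y, 28)}
π_{D2, F} gives {(23, s), (28, s), (29, c), (31, c), (36, s), (38, c)} (10 duplicate(s) eliminated).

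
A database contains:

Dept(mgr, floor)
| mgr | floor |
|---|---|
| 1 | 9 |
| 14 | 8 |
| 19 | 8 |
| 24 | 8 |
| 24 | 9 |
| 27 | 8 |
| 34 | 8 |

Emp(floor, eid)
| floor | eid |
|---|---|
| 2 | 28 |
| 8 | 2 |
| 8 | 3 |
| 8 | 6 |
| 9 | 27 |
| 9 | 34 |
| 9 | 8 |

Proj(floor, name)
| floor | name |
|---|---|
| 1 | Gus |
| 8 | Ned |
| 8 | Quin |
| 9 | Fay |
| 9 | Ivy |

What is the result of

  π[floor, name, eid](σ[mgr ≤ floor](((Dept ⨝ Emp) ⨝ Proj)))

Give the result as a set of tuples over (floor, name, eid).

Joining Dept and Emp on floor yields {(1, 9, 27), (1, 9, 34), (1, 9, 8), (14, 8, 2), (14, 8, 3), (14, 8, 6), (19, 8, 2), (19, 8, 3), (19, 8, 6), (24, 8, 2), (24, 8, 3), (24, 8, 6), (24, 9, 27), (24, 9, 34), (24, 9, 8), (27, 8, 2), (27, 8, 3), (27, 8, 6), (34, 8, 2), (34, 8, 3), (34, 8, 6)}.
Joining (Dept ⨝ Emp) and Proj on floor yields {(1, 9, 27, Fay), (1, 9, 27, Ivy), (1, 9, 34, Fay), (1, 9, 34, Ivy), (1, 9, 8, Fay), (1, 9, 8, Ivy), (14, 8, 2, Ned), (14, 8, 2, Quin), (14, 8, 3, Ned), (14, 8, 3, Quin), (14, 8, 6, Ned), (14, 8, 6, Quin), (19, 8, 2, Ned), (19, 8, 2, Quin), (19, 8, 3, Ned), (19, 8, 3, Quin), (19, 8, 6, Ned), (19, 8, 6, Quin), (24, 8, 2, Ned), (24, 8, 2, Quin), (24, 8, 3, Ned), (24, 8, 3, Quin), (24, 8, 6, Ned), (24, 8, 6, Quin), (24, 9, 27, Fay), (24, 9, 27, Ivy), (24, 9, 34, Fay), (24, 9, 34, Ivy), (24, 9, 8, Fay), (24, 9, 8, Ivy), (27, 8, 2, Ned), (27, 8, 2, Quin), (27, 8, 3, Ned), (27, 8, 3, Quin), (27, 8, 6, Ned), (27, 8, 6, Quin), (34, 8, 2, Ned), (34, 8, 2, Quin), (34, 8, 3, Ned), (34, 8, 3, Quin), (34, 8, 6, Ned), (34, 8, 6, Quin)}.
Apply σ_{mgr ≤ floor}; surviving tuples: {(1, 9, 27, Fay), (1, 9, 27, Ivy), (1, 9, 34, Fay), (1, 9, 34, Ivy), (1, 9, 8, Fay), (1, 9, 8, Ivy)}
π[floor, name, eid]: project onto (floor, name, eid) → {(9, Fay, 27), (9, Fay, 34), (9, Fay, 8), (9, Ivy, 27), (9, Ivy, 34), (9, Ivy, 8)}

{(9, Fay, 27), (9, Fay, 34), (9, Fay, 8), (9, Ivy, 27), (9, Ivy, 34), (9, Ivy, 8)}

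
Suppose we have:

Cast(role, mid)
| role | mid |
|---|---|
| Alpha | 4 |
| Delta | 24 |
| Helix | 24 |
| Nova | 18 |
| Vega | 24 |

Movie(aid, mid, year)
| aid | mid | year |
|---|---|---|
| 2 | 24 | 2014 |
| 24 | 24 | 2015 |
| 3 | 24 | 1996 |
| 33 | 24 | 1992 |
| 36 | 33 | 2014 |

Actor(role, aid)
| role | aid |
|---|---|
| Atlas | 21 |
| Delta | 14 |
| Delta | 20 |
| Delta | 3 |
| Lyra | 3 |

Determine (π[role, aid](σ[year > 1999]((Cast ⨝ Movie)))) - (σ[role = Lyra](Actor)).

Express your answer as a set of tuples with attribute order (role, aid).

Natural join on mid: {(Delta, 24, 2, 2014), (Delta, 24, 24, 2015), (Delta, 24, 3, 1996), (Delta, 24, 33, 1992), (Helix, 24, 2, 2014), (Helix, 24, 24, 2015), (Helix, 24, 3, 1996), (Helix, 24, 33, 1992), (Vega, 24, 2, 2014), (Vega, 24, 24, 2015), (Vega, 24, 3, 1996), (Vega, 24, 33, 1992)}
Filtering on year > 1999 leaves {(Delta, 24, 2, 2014), (Delta, 24, 24, 2015), (Helix, 24, 2, 2014), (Helix, 24, 24, 2015), (Vega, 24, 2, 2014), (Vega, 24, 24, 2015)}.
π[role, aid]: project onto (role, aid) → {(Delta, 2), (Delta, 24), (Helix, 2), (Helix, 24), (Vega, 2), (Vega, 24)}
Filtering on role = Lyra leaves {(Lyra, 3)}.
Set difference of the two operands is {(Delta, 2), (Delta, 24), (Helix, 2), (Helix, 24), (Vega, 2), (Vega, 24)}.

{(Delta, 2), (Delta, 24), (Helix, 2), (Helix, 24), (Vega, 2), (Vega, 24)}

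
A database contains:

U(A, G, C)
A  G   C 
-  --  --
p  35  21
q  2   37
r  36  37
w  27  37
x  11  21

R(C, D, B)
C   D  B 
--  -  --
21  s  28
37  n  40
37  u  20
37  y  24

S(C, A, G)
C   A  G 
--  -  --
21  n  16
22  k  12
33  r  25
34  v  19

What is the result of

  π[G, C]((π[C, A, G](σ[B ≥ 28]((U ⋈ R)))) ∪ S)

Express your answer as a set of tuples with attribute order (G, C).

Joining U and R on C yields {(p, 35, 21, s, 28), (q, 2, 37, n, 40), (q, 2, 37, u, 20), (q, 2, 37, y, 24), (r, 36, 37, n, 40), (r, 36, 37, u, 20), (r, 36, 37, y, 24), (w, 27, 37, n, 40), (w, 27, 37, u, 20), (w, 27, 37, y, 24), (x, 11, 21, s, 28)}.
Selection B ≥ 28: {(p, 35, 21, s, 28), (q, 2, 37, n, 40), (r, 36, 37, n, 40), (w, 27, 37, n, 40), (x, 11, 21, s, 28)}
π[C, A, G]: project onto (C, A, G) → {(21, p, 35), (21, x, 11), (37, q, 2), (37, r, 36), (37, w, 27)}
Union: {(21, p, 35), (21, x, 11), (37, q, 2), (37, r, 36), (37, w, 27)} with {(21, n, 16), (22, k, 12), (33, r, 25), (34, v, 19)} → {(21, n, 16), (21, p, 35), (21, x, 11), (22, k, 12), (33, r, 25), (34, v, 19), (37, q, 2), (37, r, 36), (37, w, 27)}
π[G, C]: project onto (G, C) → {(11, 21), (12, 22), (16, 21), (19, 34), (2, 37), (25, 33), (27, 37), (35, 21), (36, 37)}

{(11, 21), (12, 22), (16, 21), (19, 34), (2, 37), (25, 33), (27, 37), (35, 21), (36, 37)}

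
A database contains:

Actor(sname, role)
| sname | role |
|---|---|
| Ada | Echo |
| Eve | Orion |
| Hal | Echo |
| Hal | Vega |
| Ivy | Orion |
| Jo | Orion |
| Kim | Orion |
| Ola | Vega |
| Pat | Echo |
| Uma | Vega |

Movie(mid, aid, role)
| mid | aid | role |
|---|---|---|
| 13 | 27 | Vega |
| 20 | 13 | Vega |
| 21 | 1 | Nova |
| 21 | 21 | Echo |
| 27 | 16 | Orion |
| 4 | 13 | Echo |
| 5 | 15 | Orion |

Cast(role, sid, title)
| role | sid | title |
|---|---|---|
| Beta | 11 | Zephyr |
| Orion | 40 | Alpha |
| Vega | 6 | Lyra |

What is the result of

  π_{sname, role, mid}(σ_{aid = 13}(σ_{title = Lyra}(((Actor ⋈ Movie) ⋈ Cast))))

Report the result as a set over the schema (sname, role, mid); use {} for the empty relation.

Actor ⋈ Movie (natural join on role): {(Ada, Echo, 21, 21), (Ada, Echo, 4, 13), (Eve, Orion, 27, 16), (Eve, Orion, 5, 15), (Hal, Echo, 21, 21), (Hal, Echo, 4, 13), (Hal, Vega, 13, 27), (Hal, Vega, 20, 13), (Ivy, Orion, 27, 16), (Ivy, Orion, 5, 15), (Jo, Orion, 27, 16), (Jo, Orion, 5, 15), (Kim, Orion, 27, 16), (Kim, Orion, 5, 15), (Ola, Vega, 13, 27), (Ola, Vega, 20, 13), (Pat, Echo, 21, 21), (Pat, Echo, 4, 13), (Uma, Vega, 13, 27), (Uma, Vega, 20, 13)}
(Actor ⋈ Movie) ⋈ Cast (natural join on role): {(Eve, Orion, 27, 16, 40, Alpha), (Eve, Orion, 5, 15, 40, Alpha), (Hal, Vega, 13, 27, 6, Lyra), (Hal, Vega, 20, 13, 6, Lyra), (Ivy, Orion, 27, 16, 40, Alpha), (Ivy, Orion, 5, 15, 40, Alpha), (Jo, Orion, 27, 16, 40, Alpha), (Jo, Orion, 5, 15, 40, Alpha), (Kim, Orion, 27, 16, 40, Alpha), (Kim, Orion, 5, 15, 40, Alpha), (Ola, Vega, 13, 27, 6, Lyra), (Ola, Vega, 20, 13, 6, Lyra), (Uma, Vega, 13, 27, 6, Lyra), (Uma, Vega, 20, 13, 6, Lyra)}
Apply σ_{title = Lyra}; surviving tuples: {(Hal, Vega, 13, 27, 6, Lyra), (Hal, Vega, 20, 13, 6, Lyra), (Ola, Vega, 13, 27, 6, Lyra), (Ola, Vega, 20, 13, 6, Lyra), (Uma, Vega, 13, 27, 6, Lyra), (Uma, Vega, 20, 13, 6, Lyra)}
Apply σ_{aid = 13}; surviving tuples: {(Hal, Vega, 20, 13, 6, Lyra), (Ola, Vega, 20, 13, 6, Lyra), (Uma, Vega, 20, 13, 6, Lyra)}
π[sname, role, mid]: project onto (sname, role, mid) → {(Hal, Vega, 20), (Ola, Vega, 20), (Uma, Vega, 20)}

{(Hal, Vega, 20), (Ola, Vega, 20), (Uma, Vega, 20)}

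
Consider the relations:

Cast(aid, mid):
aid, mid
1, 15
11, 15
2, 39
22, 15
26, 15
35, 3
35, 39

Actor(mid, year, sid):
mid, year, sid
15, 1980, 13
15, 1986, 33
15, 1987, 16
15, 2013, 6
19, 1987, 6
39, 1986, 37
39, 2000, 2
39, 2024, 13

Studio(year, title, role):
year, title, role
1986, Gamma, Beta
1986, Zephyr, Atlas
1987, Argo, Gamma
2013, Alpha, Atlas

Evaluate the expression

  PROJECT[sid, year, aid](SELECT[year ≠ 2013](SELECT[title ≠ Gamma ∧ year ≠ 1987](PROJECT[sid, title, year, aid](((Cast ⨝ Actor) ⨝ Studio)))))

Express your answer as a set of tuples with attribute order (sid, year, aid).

Joining Cast and Actor on mid yields {(1, 15, 1980, 13), (1, 15, 1986, 33), (1, 15, 1987, 16), (1, 15, 2013, 6), (11, 15, 1980, 13), (11, 15, 1986, 33), (11, 15, 1987, 16), (11, 15, 2013, 6), (2, 39, 1986, 37), (2, 39, 2000, 2), (2, 39, 2024, 13), (22, 15, 1980, 13), (22, 15, 1986, 33), (22, 15, 1987, 16), (22, 15, 2013, 6), (26, 15, 1980, 13), (26, 15, 1986, 33), (26, 15, 1987, 16), (26, 15, 2013, 6), (35, 39, 1986, 37), (35, 39, 2000, 2), (35, 39, 2024, 13)}.
Joining (Cast ⨝ Actor) and Studio on year yields {(1, 15, 1986, 33, Gamma, Beta), (1, 15, 1986, 33, Zephyr, Atlas), (1, 15, 1987, 16, Argo, Gamma), (1, 15, 2013, 6, Alpha, Atlas), (11, 15, 1986, 33, Gamma, Beta), (11, 15, 1986, 33, Zephyr, Atlas), (11, 15, 1987, 16, Argo, Gamma), (11, 15, 2013, 6, Alpha, Atlas), (2, 39, 1986, 37, Gamma, Beta), (2, 39, 1986, 37, Zephyr, Atlas), (22, 15, 1986, 33, Gamma, Beta), (22, 15, 1986, 33, Zephyr, Atlas), (22, 15, 1987, 16, Argo, Gamma), (22, 15, 2013, 6, Alpha, Atlas), (26, 15, 1986, 33, Gamma, Beta), (26, 15, 1986, 33, Zephyr, Atlas), (26, 15, 1987, 16, Argo, Gamma), (26, 15, 2013, 6, Alpha, Atlas), (35, 39, 1986, 37, Gamma, Beta), (35, 39, 1986, 37, Zephyr, Atlas)}.
Projecting to sid, title, year, aid: {(16, Argo, 1987, 1), (16, Argo, 1987, 11), (16, Argo, 1987, 22), (16, Argo, 1987, 26), (33, Gamma, 1986, 1), (33, Gamma, 1986, 11), (33, Gamma, 1986, 22), (33, Gamma, 1986, 26), (33, Zephyr, 1986, 1), (33, Zephyr, 1986, 11), (33, Zephyr, 1986, 22), (33, Zephyr, 1986, 26), (37, Gamma, 1986, 2), (37, Gamma, 1986, 35), (37, Zephyr, 1986, 2), (37, Zephyr, 1986, 35), (6, Alpha, 2013, 1), (6, Alpha, 2013, 11), (6, Alpha, 2013, 22), (6, Alpha, 2013, 26)}
Selection title ≠ Gamma ∧ year ≠ 1987: {(33, Zephyr, 1986, 1), (33, Zephyr, 1986, 11), (33, Zephyr, 1986, 22), (33, Zephyr, 1986, 26), (37, Zephyr, 1986, 2), (37, Zephyr, 1986, 35), (6, Alpha, 2013, 1), (6, Alpha, 2013, 11), (6, Alpha, 2013, 22), (6, Alpha, 2013, 26)}
Selection year ≠ 2013: {(33, Zephyr, 1986, 1), (33, Zephyr, 1986, 11), (33, Zephyr, 1986, 22), (33, Zephyr, 1986, 26), (37, Zephyr, 1986, 2), (37, Zephyr, 1986, 35)}
Projecting to sid, year, aid: {(33, 1986, 1), (33, 1986, 11), (33, 1986, 22), (33, 1986, 26), (37, 1986, 2), (37, 1986, 35)}

{(33, 1986, 1), (33, 1986, 11), (33, 1986, 22), (33, 1986, 26), (37, 1986, 2), (37, 1986, 35)}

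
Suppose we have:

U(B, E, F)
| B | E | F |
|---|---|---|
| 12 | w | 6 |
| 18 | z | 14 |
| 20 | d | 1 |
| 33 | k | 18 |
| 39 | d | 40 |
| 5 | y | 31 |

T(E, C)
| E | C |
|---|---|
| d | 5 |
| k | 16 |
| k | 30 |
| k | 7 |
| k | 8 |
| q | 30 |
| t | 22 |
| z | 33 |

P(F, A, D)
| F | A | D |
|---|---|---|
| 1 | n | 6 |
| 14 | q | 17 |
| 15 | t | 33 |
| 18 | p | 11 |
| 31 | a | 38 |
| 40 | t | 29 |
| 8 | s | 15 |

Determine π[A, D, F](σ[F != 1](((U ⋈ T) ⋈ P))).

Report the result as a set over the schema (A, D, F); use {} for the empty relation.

{(p, 11, 18), (q, 17, 14), (t, 29, 40)}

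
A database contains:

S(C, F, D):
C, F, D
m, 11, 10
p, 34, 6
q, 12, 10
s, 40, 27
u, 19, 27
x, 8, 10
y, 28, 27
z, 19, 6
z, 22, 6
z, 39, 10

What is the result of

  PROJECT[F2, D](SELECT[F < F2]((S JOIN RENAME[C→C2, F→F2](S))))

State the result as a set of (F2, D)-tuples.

ρ[C→C2, F→F2]: schema becomes (C2, F2, D); tuples unchanged.
Natural join on D: {(m, 11, 10, m, 11), (m, 11, 10, q, 12), (m, 11, 10, x, 8), (m, 11, 10, z, 39), (p, 34, 6, p, 34), (p, 34, 6, z, 19), (p, 34, 6, z, 22), (q, 12, 10, m, 11), (q, 12, 10, q, 12), (q, 12, 10, x, 8), (q, 12, 10, z, 39), (s, 40, 27, s, 40), (s, 40, 27, u, 19), (s, 40, 27, y, 28), (u, 19, 27, s, 40), (u, 19, 27, u, 19), (u, 19, 27, y, 28), (x, 8, 10, m, 11), (x, 8, 10, q, 12), (x, 8, 10, x, 8), (x, 8, 10, z, 39), (y, 28, 27, s, 40), (y, 28, 27, u, 19), (y, 28, 27, y, 28), (z, 19, 6, p, 34), (z, 19, 6, z, 19), (z, 19, 6, z, 22), (z, 22, 6, p, 34), (z, 22, 6, z, 19), (z, 22, 6, z, 22), (z, 39, 10, m, 11), (z, 39, 10, q, 12), (z, 39, 10, x, 8), (z, 39, 10, z, 39)}
Selection F < F2: {(m, 11, 10, q, 12), (m, 11, 10, z, 39), (q, 12, 10, z, 39), (u, 19, 27, s, 40), (u, 19, 27, y, 28), (x, 8, 10, m, 11), (x, 8, 10, q, 12), (x, 8, 10, z, 39), (y, 28, 27, s, 40), (z, 19, 6, p, 34), (z, 19, 6, z, 22), (z, 22, 6, p, 34)}
π[F2, D]: project onto (F2, D) (5 duplicate(s) eliminated) → {(11, 10), (12, 10), (22, 6), (28, 27), (34, 6), (39, 10), (40, 27)}

{(11, 10), (12, 10), (22, 6), (28, 27), (34, 6), (39, 10), (40, 27)}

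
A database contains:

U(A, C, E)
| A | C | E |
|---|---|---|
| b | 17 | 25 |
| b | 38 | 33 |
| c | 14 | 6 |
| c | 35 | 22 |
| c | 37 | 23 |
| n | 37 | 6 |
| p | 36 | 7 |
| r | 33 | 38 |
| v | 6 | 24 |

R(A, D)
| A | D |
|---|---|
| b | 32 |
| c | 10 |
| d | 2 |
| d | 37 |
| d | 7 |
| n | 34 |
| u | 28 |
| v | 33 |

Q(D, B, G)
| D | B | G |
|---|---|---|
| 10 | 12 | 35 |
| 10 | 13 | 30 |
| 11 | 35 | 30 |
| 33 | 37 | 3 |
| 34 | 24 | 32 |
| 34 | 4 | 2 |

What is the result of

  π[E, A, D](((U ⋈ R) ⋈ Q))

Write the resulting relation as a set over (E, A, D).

U ⋈ R (natural join on A): {(b, 17, 25, 32), (b, 38, 33, 32), (c, 14, 6, 10), (c, 35, 22, 10), (c, 37, 23, 10), (n, 37, 6, 34), (v, 6, 24, 33)}
(U ⋈ R) ⋈ Q (natural join on D): {(c, 14, 6, 10, 12, 35), (c, 14, 6, 10, 13, 30), (c, 35, 22, 10, 12, 35), (c, 35, 22, 10, 13, 30), (c, 37, 23, 10, 12, 35), (c, 37, 23, 10, 13, 30), (n, 37, 6, 34, 24, 32), (n, 37, 6, 34, 4, 2), (v, 6, 24, 33, 37, 3)}
π_{E, A, D} gives {(22, c, 10), (23, c, 10), (24, v, 33), (6, c, 10), (6, n, 34)} (4 duplicate(s) eliminated).

{(22, c, 10), (23, c, 10), (24, v, 33), (6, c, 10), (6, n, 34)}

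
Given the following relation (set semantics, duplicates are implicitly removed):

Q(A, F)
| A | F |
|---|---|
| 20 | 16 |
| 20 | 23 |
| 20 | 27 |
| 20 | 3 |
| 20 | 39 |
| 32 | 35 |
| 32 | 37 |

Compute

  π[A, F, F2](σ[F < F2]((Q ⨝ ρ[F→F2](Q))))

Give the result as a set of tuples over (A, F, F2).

{(20, 16, 23), (20, 16, 27), (20, 16, 39), (20, 23, 27), (20, 23, 39), (20, 27, 39), (20, 3, 16), (20, 3, 23), (20, 3, 27), (20, 3, 39), (32, 35, 37)}

ρ[F→F2]: schema becomes (A, F2); tuples unchanged.
Natural join on A: {(20, 16, 16), (20, 16, 23), (20, 16, 27), (20, 16, 3), (20, 16, 39), (20, 23, 16), (20, 23, 23), (20, 23, 27), (20, 23, 3), (20, 23, 39), (20, 27, 16), (20, 27, 23), (20, 27, 27), (20, 27, 3), (20, 27, 39), (20, 3, 16), (20, 3, 23), (20, 3, 27), (20, 3, 3), (20, 3, 39), (20, 39, 16), (20, 39, 23), (20, 39, 27), (20, 39, 3), (20, 39, 39), (32, 35, 35), (32, 35, 37), (32, 37, 35), (32, 37, 37)}
Selection F < F2: {(20, 16, 23), (20, 16, 27), (20, 16, 39), (20, 23, 27), (20, 23, 39), (20, 27, 39), (20, 3, 16), (20, 3, 23), (20, 3, 27), (20, 3, 39), (32, 35, 37)}
Keep only column(s) A, F, F2: {(20, 16, 23), (20, 16, 27), (20, 16, 39), (20, 23, 27), (20, 23, 39), (20, 27, 39), (20, 3, 16), (20, 3, 23), (20, 3, 27), (20, 3, 39), (32, 35, 37)}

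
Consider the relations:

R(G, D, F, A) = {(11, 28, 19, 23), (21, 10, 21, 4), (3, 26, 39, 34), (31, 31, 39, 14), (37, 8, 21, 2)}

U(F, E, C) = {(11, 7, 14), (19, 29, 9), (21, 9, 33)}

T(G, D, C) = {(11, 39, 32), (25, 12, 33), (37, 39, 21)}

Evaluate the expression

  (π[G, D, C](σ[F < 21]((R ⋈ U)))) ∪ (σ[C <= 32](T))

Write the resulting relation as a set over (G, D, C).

{(11, 28, 9), (11, 39, 32), (37, 39, 21)}

Joining R and U on F yields {(11, 28, 19, 23, 29, 9), (21, 10, 21, 4, 9, 33), (37, 8, 21, 2, 9, 33)}.
Apply σ_{F < 21}; surviving tuples: {(11, 28, 19, 23, 29, 9)}
Projecting to G, D, C: {(11, 28, 9)}
Apply σ_{C <= 32}; surviving tuples: {(11, 39, 32), (37, 39, 21)}
Set union of the two operands is {(11, 28, 9), (11, 39, 32), (37, 39, 21)}.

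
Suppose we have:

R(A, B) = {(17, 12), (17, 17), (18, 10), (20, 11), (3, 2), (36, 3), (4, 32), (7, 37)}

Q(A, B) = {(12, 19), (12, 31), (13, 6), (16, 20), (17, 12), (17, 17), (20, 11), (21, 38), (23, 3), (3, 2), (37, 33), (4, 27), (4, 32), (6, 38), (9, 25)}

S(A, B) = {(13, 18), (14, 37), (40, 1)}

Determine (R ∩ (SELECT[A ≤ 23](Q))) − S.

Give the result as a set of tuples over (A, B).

σ[A ≤ 23]: keep tuples satisfying A ≤ 23 → {(12, 19), (12, 31), (13, 6), (16, 20), (17, 12), (17, 17), (20, 11), (21, 38), (23, 3), (3, 2), (4, 27), (4, 32), (6, 38), (9, 25)}
Taking the intersection: {(17, 12), (17, 17), (20, 11), (3, 2), (4, 32)}
Taking the difference: {(17, 12), (17, 17), (20, 11), (3, 2), (4, 32)}

{(17, 12), (17, 17), (20, 11), (3, 2), (4, 32)}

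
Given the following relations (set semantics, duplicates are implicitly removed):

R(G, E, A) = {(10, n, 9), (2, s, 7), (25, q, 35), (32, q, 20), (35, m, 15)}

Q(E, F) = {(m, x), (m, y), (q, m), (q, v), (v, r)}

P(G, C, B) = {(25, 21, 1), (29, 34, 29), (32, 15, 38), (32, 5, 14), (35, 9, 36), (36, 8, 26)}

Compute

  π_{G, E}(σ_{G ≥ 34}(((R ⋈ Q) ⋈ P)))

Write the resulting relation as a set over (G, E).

{(35, m)}

R ⋈ Q (natural join on E): {(25, q, 35, m), (25, q, 35, v), (32, q, 20, m), (32, q, 20, v), (35, m, 15, x), (35, m, 15, y)}
(R ⋈ Q) ⋈ P (natural join on G): {(25, q, 35, m, 21, 1), (25, q, 35, v, 21, 1), (32, q, 20, m, 15, 38), (32, q, 20, m, 5, 14), (32, q, 20, v, 15, 38), (32, q, 20, v, 5, 14), (35, m, 15, x, 9, 36), (35, m, 15, y, 9, 36)}
Selection G ≥ 34: {(35, m, 15, x, 9, 36), (35, m, 15, y, 9, 36)}
π_{G, E} gives {(35, m)} (1 duplicate(s) eliminated).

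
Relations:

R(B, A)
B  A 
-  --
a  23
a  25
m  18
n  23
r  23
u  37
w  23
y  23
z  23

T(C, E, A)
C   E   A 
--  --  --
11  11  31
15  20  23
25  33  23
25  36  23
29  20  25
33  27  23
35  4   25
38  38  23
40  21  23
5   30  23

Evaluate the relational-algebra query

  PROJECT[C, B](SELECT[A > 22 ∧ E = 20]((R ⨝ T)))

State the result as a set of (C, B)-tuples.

{(15, a), (15, n), (15, r), (15, w), (15, y), (15, z), (29, a)}

R ⋈ T (natural join on A): {(a, 23, 15, 20), (a, 23, 25, 33), (a, 23, 25, 36), (a, 23, 33, 27), (a, 23, 38, 38), (a, 23, 40, 21), (a, 23, 5, 30), (a, 25, 29, 20), (a, 25, 35, 4), (n, 23, 15, 20), (n, 23, 25, 33), (n, 23, 25, 36), (n, 23, 33, 27), (n, 23, 38, 38), (n, 23, 40, 21), (n, 23, 5, 30), (r, 23, 15, 20), (r, 23, 25, 33), (r, 23, 25, 36), (r, 23, 33, 27), (r, 23, 38, 38), (r, 23, 40, 21), (r, 23, 5, 30), (w, 23, 15, 20), (w, 23, 25, 33), (w, 23, 25, 36), (w, 23, 33, 27), (w, 23, 38, 38), (w, 23, 40, 21), (w, 23, 5, 30), (y, 23, 15, 20), (y, 23, 25, 33), (y, 23, 25, 36), (y, 23, 33, 27), (y, 23, 38, 38), (y, 23, 40, 21), (y, 23, 5, 30), (z, 23, 15, 20), (z, 23, 25, 33), (z, 23, 25, 36), (z, 23, 33, 27), (z, 23, 38, 38), (z, 23, 40, 21), (z, 23, 5, 30)}
σ[A > 22 ∧ E = 20]: keep tuples satisfying A > 22 ∧ E = 20 → {(a, 23, 15, 20), (a, 25, 29, 20), (n, 23, 15, 20), (r, 23, 15, 20), (w, 23, 15, 20), (y, 23, 15, 20), (z, 23, 15, 20)}
π[C, B]: project onto (C, B) → {(15, a), (15, n), (15, r), (15, w), (15, y), (15, z), (29, a)}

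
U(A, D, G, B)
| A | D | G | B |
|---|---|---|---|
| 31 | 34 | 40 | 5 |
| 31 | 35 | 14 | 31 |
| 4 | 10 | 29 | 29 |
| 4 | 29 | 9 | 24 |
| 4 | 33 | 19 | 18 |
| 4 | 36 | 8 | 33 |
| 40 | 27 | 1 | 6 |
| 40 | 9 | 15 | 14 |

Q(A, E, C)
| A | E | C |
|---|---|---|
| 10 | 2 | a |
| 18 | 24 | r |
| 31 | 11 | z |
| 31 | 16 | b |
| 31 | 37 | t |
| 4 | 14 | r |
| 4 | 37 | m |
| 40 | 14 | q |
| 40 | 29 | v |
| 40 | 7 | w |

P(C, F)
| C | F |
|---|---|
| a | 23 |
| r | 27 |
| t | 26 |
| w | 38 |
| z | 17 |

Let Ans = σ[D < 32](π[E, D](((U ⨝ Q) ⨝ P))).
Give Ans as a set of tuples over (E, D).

{(14, 10), (14, 29), (7, 27), (7, 9)}

Joining U and Q on A yields {(31, 34, 40, 5, 11, z), (31, 34, 40, 5, 16, b), (31, 34, 40, 5, 37, t), (31, 35, 14, 31, 11, z), (31, 35, 14, 31, 16, b), (31, 35, 14, 31, 37, t), (4, 10, 29, 29, 14, r), (4, 10, 29, 29, 37, m), (4, 29, 9, 24, 14, r), (4, 29, 9, 24, 37, m), (4, 33, 19, 18, 14, r), (4, 33, 19, 18, 37, m), (4, 36, 8, 33, 14, r), (4, 36, 8, 33, 37, m), (40, 27, 1, 6, 14, q), (40, 27, 1, 6, 29, v), (40, 27, 1, 6, 7, w), (40, 9, 15, 14, 14, q), (40, 9, 15, 14, 29, v), (40, 9, 15, 14, 7, w)}.
Joining (U ⨝ Q) and P on C yields {(31, 34, 40, 5, 11, z, 17), (31, 34, 40, 5, 37, t, 26), (31, 35, 14, 31, 11, z, 17), (31, 35, 14, 31, 37, t, 26), (4, 10, 29, 29, 14, r, 27), (4, 29, 9, 24, 14, r, 27), (4, 33, 19, 18, 14, r, 27), (4, 36, 8, 33, 14, r, 27), (40, 27, 1, 6, 7, w, 38), (40, 9, 15, 14, 7, w, 38)}.
Projecting to E, D: {(11, 34), (11, 35), (14, 10), (14, 29), (14, 33), (14, 36), (37, 34), (37, 35), (7, 27), (7, 9)}
σ[D < 32]: keep tuples satisfying D < 32 → {(14, 10), (14, 29), (7, 27), (7, 9)}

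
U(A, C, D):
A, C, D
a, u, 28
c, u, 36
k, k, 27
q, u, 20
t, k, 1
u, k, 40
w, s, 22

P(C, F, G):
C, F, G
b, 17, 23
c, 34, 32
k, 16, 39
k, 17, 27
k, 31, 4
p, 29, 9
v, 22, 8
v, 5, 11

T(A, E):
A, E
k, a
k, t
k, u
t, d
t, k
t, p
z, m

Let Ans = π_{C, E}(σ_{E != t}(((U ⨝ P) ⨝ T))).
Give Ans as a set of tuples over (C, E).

{(k, a), (k, d), (k, k), (k, p), (k, u)}

Joining U and P on C yields {(k, k, 27, 16, 39), (k, k, 27, 17, 27), (k, k, 27, 31, 4), (t, k, 1, 16, 39), (t, k, 1, 17, 27), (t, k, 1, 31, 4), (u, k, 40, 16, 39), (u, k, 40, 17, 27), (u, k, 40, 31, 4)}.
Joining (U ⨝ P) and T on A yields {(k, k, 27, 16, 39, a), (k, k, 27, 16, 39, t), (k, k, 27, 16, 39, u), (k, k, 27, 17, 27, a), (k, k, 27, 17, 27, t), (k, k, 27, 17, 27, u), (k, k, 27, 31, 4, a), (k, k, 27, 31, 4, t), (k, k, 27, 31, 4, u), (t, k, 1, 16, 39, d), (t, k, 1, 16, 39, k), (t, k, 1, 16, 39, p), (t, k, 1, 17, 27, d), (t, k, 1, 17, 27, k), (t, k, 1, 17, 27, p), (t, k, 1, 31, 4, d), (t, k, 1, 31, 4, k), (t, k, 1, 31, 4, p)}.
σ[E != t]: keep tuples satisfying E != t → {(k, k, 27, 16, 39, a), (k, k, 27, 16, 39, u), (k, k, 27, 17, 27, a), (k, k, 27, 17, 27, u), (k, k, 27, 31, 4, a), (k, k, 27, 31, 4, u), (t, k, 1, 16, 39, d), (t, k, 1, 16, 39, k), (t, k, 1, 16, 39, p), (t, k, 1, 17, 27, d), (t, k, 1, 17, 27, k), (t, k, 1, 17, 27, p), (t, k, 1, 31, 4, d), (t, k, 1, 31, 4, k), (t, k, 1, 31, 4, p)}
π[C, E]: project onto (C, E) (10 duplicate(s) eliminated) → {(k, a), (k, d), (k, k), (k, p), (k, u)}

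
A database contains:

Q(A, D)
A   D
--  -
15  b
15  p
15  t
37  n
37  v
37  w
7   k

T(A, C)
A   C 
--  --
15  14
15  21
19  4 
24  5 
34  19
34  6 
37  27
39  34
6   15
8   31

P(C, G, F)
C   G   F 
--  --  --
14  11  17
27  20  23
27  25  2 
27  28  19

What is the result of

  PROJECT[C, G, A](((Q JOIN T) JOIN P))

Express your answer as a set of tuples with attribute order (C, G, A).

Q ⋈ T (natural join on A): {(15, b, 14), (15, b, 21), (15, p, 14), (15, p, 21), (15, t, 14), (15, t, 21), (37, n, 27), (37, v, 27), (37, w, 27)}
(Q JOIN T) ⋈ P (natural join on C): {(15, b, 14, 11, 17), (15, p, 14, 11, 17), (15, t, 14, 11, 17), (37, n, 27, 20, 23), (37, n, 27, 25, 2), (37, n, 27, 28, 19), (37, v, 27, 20, 23), (37, v, 27, 25, 2), (37, v, 27, 28, 19), (37, w, 27, 20, 23), (37, w, 27, 25, 2), (37, w, 27, 28, 19)}
Projecting to C, G, A (8 duplicate(s) eliminated): {(14, 11, 15), (27, 20, 37), (27, 25, 37), (27, 28, 37)}

{(14, 11, 15), (27, 20, 37), (27, 25, 37), (27, 28, 37)}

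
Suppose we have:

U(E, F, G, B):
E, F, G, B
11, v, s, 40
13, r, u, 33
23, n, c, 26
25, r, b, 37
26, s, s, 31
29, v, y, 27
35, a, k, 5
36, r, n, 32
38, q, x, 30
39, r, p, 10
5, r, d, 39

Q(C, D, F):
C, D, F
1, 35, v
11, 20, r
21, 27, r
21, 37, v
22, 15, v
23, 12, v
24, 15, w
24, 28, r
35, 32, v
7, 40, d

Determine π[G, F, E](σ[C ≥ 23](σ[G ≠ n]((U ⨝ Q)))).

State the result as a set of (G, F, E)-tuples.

{(b, r, 25), (d, r, 5), (p, r, 39), (s, v, 11), (u, r, 13), (y, v, 29)}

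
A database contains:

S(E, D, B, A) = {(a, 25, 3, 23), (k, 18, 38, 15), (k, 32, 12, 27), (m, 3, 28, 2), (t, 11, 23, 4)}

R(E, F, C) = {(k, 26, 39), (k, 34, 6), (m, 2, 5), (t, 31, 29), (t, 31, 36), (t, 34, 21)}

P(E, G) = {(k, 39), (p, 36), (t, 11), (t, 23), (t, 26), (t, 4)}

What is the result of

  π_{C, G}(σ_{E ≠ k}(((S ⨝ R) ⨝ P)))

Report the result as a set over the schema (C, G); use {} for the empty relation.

{(21, 11), (21, 23), (21, 26), (21, 4), (29, 11), (29, 23), (29, 26), (29, 4), (36, 11), (36, 23), (36, 26), (36, 4)}

S ⋈ R (natural join on E): {(k, 18, 38, 15, 26, 39), (k, 18, 38, 15, 34, 6), (k, 32, 12, 27, 26, 39), (k, 32, 12, 27, 34, 6), (m, 3, 28, 2, 2, 5), (t, 11, 23, 4, 31, 29), (t, 11, 23, 4, 31, 36), (t, 11, 23, 4, 34, 21)}
(S ⨝ R) ⋈ P (natural join on E): {(k, 18, 38, 15, 26, 39, 39), (k, 18, 38, 15, 34, 6, 39), (k, 32, 12, 27, 26, 39, 39), (k, 32, 12, 27, 34, 6, 39), (t, 11, 23, 4, 31, 29, 11), (t, 11, 23, 4, 31, 29, 23), (t, 11, 23, 4, 31, 29, 26), (t, 11, 23, 4, 31, 29, 4), (t, 11, 23, 4, 31, 36, 11), (t, 11, 23, 4, 31, 36, 23), (t, 11, 23, 4, 31, 36, 26), (t, 11, 23, 4, 31, 36, 4), (t, 11, 23, 4, 34, 21, 11), (t, 11, 23, 4, 34, 21, 23), (t, 11, 23, 4, 34, 21, 26), (t, 11, 23, 4, 34, 21, 4)}
σ[E ≠ k]: keep tuples satisfying E ≠ k → {(t, 11, 23, 4, 31, 29, 11), (t, 11, 23, 4, 31, 29, 23), (t, 11, 23, 4, 31, 29, 26), (t, 11, 23, 4, 31, 29, 4), (t, 11, 23, 4, 31, 36, 11), (t, 11, 23, 4, 31, 36, 23), (t, 11, 23, 4, 31, 36, 26), (t, 11, 23, 4, 31, 36, 4), (t, 11, 23, 4, 34, 21, 11), (t, 11, 23, 4, 34, 21, 23), (t, 11, 23, 4, 34, 21, 26), (t, 11, 23, 4, 34, 21, 4)}
π[C, G]: project onto (C, G) → {(21, 11), (21, 23), (21, 26), (21, 4), (29, 11), (29, 23), (29, 26), (29, 4), (36, 11), (36, 23), (36, 26), (36, 4)}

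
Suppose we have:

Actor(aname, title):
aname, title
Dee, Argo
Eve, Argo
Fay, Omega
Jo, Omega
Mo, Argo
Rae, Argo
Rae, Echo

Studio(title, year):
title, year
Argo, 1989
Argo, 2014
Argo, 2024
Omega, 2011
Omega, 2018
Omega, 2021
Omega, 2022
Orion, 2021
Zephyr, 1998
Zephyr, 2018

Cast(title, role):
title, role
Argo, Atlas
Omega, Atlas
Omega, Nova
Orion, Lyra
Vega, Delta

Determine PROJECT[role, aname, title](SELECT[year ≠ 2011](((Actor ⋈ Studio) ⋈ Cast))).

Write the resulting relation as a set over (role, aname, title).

{(Atlas, Dee, Argo), (Atlas, Eve, Argo), (Atlas, Fay, Omega), (Atlas, Jo, Omega), (Atlas, Mo, Argo), (Atlas, Rae, Argo), (Nova, Fay, Omega), (Nova, Jo, Omega)}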